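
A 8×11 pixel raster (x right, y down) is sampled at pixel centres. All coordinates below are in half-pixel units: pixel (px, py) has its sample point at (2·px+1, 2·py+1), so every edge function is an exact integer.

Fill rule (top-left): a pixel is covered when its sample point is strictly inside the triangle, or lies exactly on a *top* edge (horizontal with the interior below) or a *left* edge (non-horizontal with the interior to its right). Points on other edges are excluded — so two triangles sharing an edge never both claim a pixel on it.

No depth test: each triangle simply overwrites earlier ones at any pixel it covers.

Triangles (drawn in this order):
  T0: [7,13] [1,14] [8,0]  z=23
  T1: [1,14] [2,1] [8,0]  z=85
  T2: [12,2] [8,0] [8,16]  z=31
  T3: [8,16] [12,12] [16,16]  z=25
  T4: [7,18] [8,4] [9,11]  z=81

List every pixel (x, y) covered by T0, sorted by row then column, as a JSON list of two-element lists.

T0:
  2·area = 77
  edge (7, 13)→(1, 14): d=(-6,1) right/bottom  bias=-1
  edge (1, 14)→(8, 0): d=(7,-14) top-left  bias=+0
  edge (8, 0)→(7, 13): d=(-1,13) right/bottom  bias=-1
    (3,1)@(7, 3): e=[60,7,10] → X
    (4,1)@(9, 3): e=[58,35,-16] → .
    (3,2)@(7, 5): e=[48,21,8] → X
    (4,2)@(9, 5): e=[46,49,-18] → .
    (2,3)@(5, 7): e=[38,7,32] → X
    (4,3)@(9, 7): e=[34,63,-20] → .
    (2,4)@(5, 9): e=[26,21,30] → X
    (4,4)@(9, 9): e=[22,77,-22] → .
    (1,5)@(3, 11): e=[16,7,54] → X
    (4,5)@(9, 11): e=[10,91,-24] → .
    (1,6)@(3, 13): e=[4,21,52] → X
    (3,6)@(7, 13): e=[0,77,0] → .  [on edge]
  covered (11 px):
    . . . . . . . .
    . . . X . . . .
    . . . X . . . .
    . . X X . . . .
    . . X X . . . .
    . X X X . . . .
    . X X . . . . .
    . . . . . . . .
    . . . . . . . .
    . . . . . . . .
    . . . . . . . .
T1:
  2·area = 77
  edge (1, 14)→(2, 1): d=(1,-13) top-left  bias=+0
  edge (2, 1)→(8, 0): d=(6,-1) top-left  bias=+0
  edge (8, 0)→(1, 14): d=(-7,14) right/bottom  bias=-1
    (1,0)@(3, 1): e=[13,1,63] → X
    (2,0)@(5, 1): e=[39,3,35] → X
    (3,0)@(7, 1): e=[65,5,7] → X
    (4,0)@(9, 1): e=[91,7,-21] → .
    (1,1)@(3, 3): e=[15,13,49] → X
    (3,1)@(7, 3): e=[67,17,-7] → .
    (1,2)@(3, 5): e=[17,25,35] → X
    (3,2)@(7, 5): e=[69,29,-21] → .
    (1,3)@(3, 7): e=[19,37,21] → X
    (2,3)@(5, 7): e=[45,39,-7] → .
    (1,4)@(3, 9): e=[21,49,7] → X
    (2,4)@(5, 9): e=[47,51,-21] → .
  covered (9 px):
    . X X X . . . .
    . X X . . . . .
    . X X . . . . .
    . X . . . . . .
    . X . . . . . .
    . . . . . . . .
    . . . . . . . .
    . . . . . . . .
    . . . . . . . .
    . . . . . . . .
    . . . . . . . .
T2:
  2·area = 64  (B↔C swapped to make it positive)
  edge (12, 2)→(8, 16): d=(-4,14) right/bottom  bias=-1
  edge (8, 16)→(8, 0): d=(0,-16) top-left  bias=+0
  edge (8, 0)→(12, 2): d=(4,2) right/bottom  bias=-1
    (4,0)@(9, 1): e=[46,16,2] → X
    (5,0)@(11, 1): e=[18,48,-2] → .
    (4,1)@(9, 3): e=[38,16,10] → X
    (5,1)@(11, 3): e=[10,48,6] → X
    (6,1)@(13, 3): e=[-18,80,2] → .
    (4,2)@(9, 5): e=[30,16,18] → X
    (6,2)@(13, 5): e=[-26,80,10] → .
    (4,3)@(9, 7): e=[22,16,26] → X
    (5,3)@(11, 7): e=[-6,48,22] → .
    (4,4)@(9, 9): e=[14,16,34] → X
    (5,4)@(11, 9): e=[-14,48,30] → .
    (4,5)@(9, 11): e=[6,16,42] → X
  covered (8 px):
    . . . . X . . .
    . . . . X X . .
    . . . . X X . .
    . . . . X . . .
    . . . . X . . .
    . . . . X . . .
    . . . . . . . .
    . . . . . . . .
    . . . . . . . .
    . . . . . . . .
    . . . . . . . .
T3:
  2·area = 32
  edge (8, 16)→(12, 12): d=(4,-4) top-left  bias=+0
  edge (12, 12)→(16, 16): d=(4,4) right/bottom  bias=-1
  edge (16, 16)→(8, 16): d=(-8,0) right/bottom  bias=-1
    (0,0)@(1, 1): e=[-88,0,120] → .  [on edge]
    (1,1)@(3, 3): e=[-72,0,104] → .  [on edge]
    (2,2)@(5, 5): e=[-56,0,88] → .  [on edge]
    (3,3)@(7, 7): e=[-40,0,72] → .  [on edge]
    (4,4)@(9, 9): e=[-24,0,56] → .  [on edge]
    (7,4)@(15, 9): e=[0,-24,56] → .  [on edge]
    (5,5)@(11, 11): e=[-8,0,40] → .  [on edge]
    (6,5)@(13, 11): e=[0,-8,40] → .  [on edge]
    (5,6)@(11, 13): e=[0,8,24] → X  [on edge]
    (6,6)@(13, 13): e=[8,0,24] → .  [on edge]
    (4,7)@(9, 15): e=[0,24,8] → X  [on edge]
    (6,7)@(13, 15): e=[16,8,8] → X
    (7,7)@(15, 15): e=[24,0,8] → .  [on edge]
    (3,8)@(7, 17): e=[0,40,-8] → .  [on edge]
    (2,9)@(5, 19): e=[0,56,-24] → .  [on edge]
    (1,10)@(3, 21): e=[0,72,-40] → .  [on edge]
  covered (4 px):
    . . . . . . . .
    . . . . . . . .
    . . . . . . . .
    . . . . . . . .
    . . . . . . . .
    . . . . . . . .
    . . . . . X . .
    . . . . X X X .
    . . . . . . . .
    . . . . . . . .
    . . . . . . . .
T4:
  2·area = 21
  edge (7, 18)→(8, 4): d=(1,-14) top-left  bias=+0
  edge (8, 4)→(9, 11): d=(1,7) right/bottom  bias=-1
  edge (9, 11)→(7, 18): d=(-2,7) right/bottom  bias=-1
    (4,5)@(9, 11): e=[21,0,0] → .  [on edge]
  covered (0 px):
    . . . . . . . .
    . . . . . . . .
    . . . . . . . .
    . . . . . . . .
    . . . . . . . .
    . . . . . . . .
    . . . . . . . .
    . . . . . . . .
    . . . . . . . .
    . . . . . . . .
    . . . . . . . .

Result: [[3,1],[3,2],[2,3],[3,3],[2,4],[3,4],[1,5],[2,5],[3,5],[1,6],[2,6]]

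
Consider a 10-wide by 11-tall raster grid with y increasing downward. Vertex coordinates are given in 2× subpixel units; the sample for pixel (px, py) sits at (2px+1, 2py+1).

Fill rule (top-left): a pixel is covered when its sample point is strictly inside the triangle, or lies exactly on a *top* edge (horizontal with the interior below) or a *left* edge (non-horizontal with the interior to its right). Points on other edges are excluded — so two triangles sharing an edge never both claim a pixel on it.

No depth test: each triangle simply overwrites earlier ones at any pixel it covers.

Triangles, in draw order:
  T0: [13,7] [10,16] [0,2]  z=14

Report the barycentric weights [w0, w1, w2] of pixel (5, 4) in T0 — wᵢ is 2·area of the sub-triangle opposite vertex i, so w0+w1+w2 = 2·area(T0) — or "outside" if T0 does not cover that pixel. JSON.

T0:
  2·area = 132
  edge (13, 7)→(10, 16): d=(-3,9) right/bottom  bias=-1
  edge (10, 16)→(0, 2): d=(-10,-14) top-left  bias=+0
  edge (0, 2)→(13, 7): d=(13,5) right/bottom  bias=-1
    (7,0)@(15, 1): e=[0,220,-88] → .  [on edge]
    (0,1)@(1, 3): e=[120,4,8] → X
    (1,1)@(3, 3): e=[102,32,-2] → .
    (0,2)@(1, 5): e=[114,-16,34] → .
    (1,2)@(3, 5): e=[96,12,24] → X
    (2,2)@(5, 5): e=[78,40,14] → X
    (3,2)@(7, 5): e=[60,68,4] → X
    (4,2)@(9, 5): e=[42,96,-6] → .
    (1,3)@(3, 7): e=[90,-8,50] → .
    (2,3)@(5, 7): e=[72,20,40] → X
    (4,3)@(9, 7): e=[36,76,20] → X
    (5,3)@(11, 7): e=[18,104,10] → X
    (6,3)@(13, 7): e=[0,132,0] → .  [on edge]
    (2,4)@(5, 9): e=[66,0,66] → X  [on edge]
    (5,6)@(11, 13): e=[0,44,88] → .  [on edge]
    (4,9)@(9, 19): e=[0,-44,176] → .  [on edge]
  covered (16 px):
    . . . . . . . . . .
    X . . . . . . . . .
    . X X X . . . . . .
    . . X X X X . . . .
    . . X X X X . . . .
    . . . X X X . . . .
    . . . . X . . . . .
    . . . . . . . . . .
    . . . . . . . . . .
    . . . . . . . . . .
    . . . . . . . . . .

Result: [84,36,12]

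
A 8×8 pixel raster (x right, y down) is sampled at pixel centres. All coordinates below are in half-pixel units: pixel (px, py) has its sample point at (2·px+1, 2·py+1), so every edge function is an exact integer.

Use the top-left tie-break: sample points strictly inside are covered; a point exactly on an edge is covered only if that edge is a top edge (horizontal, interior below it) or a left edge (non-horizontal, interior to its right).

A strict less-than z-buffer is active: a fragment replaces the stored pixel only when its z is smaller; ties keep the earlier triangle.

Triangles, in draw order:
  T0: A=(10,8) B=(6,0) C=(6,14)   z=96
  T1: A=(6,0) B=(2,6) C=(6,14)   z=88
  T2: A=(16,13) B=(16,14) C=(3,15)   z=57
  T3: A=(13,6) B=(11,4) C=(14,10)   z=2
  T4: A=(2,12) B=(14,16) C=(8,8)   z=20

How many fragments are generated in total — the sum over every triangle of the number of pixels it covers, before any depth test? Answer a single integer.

T0:
  2·area = 56  (B↔C swapped to make it positive)
  edge (10, 8)→(6, 14): d=(-4,6) right/bottom  bias=-1
  edge (6, 14)→(6, 0): d=(0,-14) top-left  bias=+0
  edge (6, 0)→(10, 8): d=(4,8) right/bottom  bias=-1
    (3,1)@(7, 3): e=[38,14,4] → X
    (4,1)@(9, 3): e=[26,42,-12] → .
    (3,2)@(7, 5): e=[30,14,12] → X
    (4,2)@(9, 5): e=[18,42,-4] → .
    (3,3)@(7, 7): e=[22,14,20] → X
    (4,3)@(9, 7): e=[10,42,4] → X
    (5,3)@(11, 7): e=[-2,70,-12] → .
    (3,4)@(7, 9): e=[14,14,28] → X
    (5,4)@(11, 9): e=[-10,70,-4] → .
    (3,5)@(7, 11): e=[6,14,36] → X
    (4,5)@(9, 11): e=[-6,42,20] → .
    (3,6)@(7, 13): e=[-2,14,44] → .
  covered (7 px):
    . . . . . . . .
    . . . X . . . .
    . . . X . . . .
    . . . X X . . .
    . . . X X . . .
    . . . X . . . .
    . . . . . . . .
    . . . . . . . .
T1:
  2·area = 56  (B↔C swapped to make it positive)
  edge (6, 0)→(6, 14): d=(0,14) right/bottom  bias=-1
  edge (6, 14)→(2, 6): d=(-4,-8) top-left  bias=+0
  edge (2, 6)→(6, 0): d=(4,-6) top-left  bias=+0
    (2,1)@(5, 3): e=[14,36,6] → X
    (3,1)@(7, 3): e=[-14,52,18] → .
    (1,2)@(3, 5): e=[42,12,2] → X
    (3,2)@(7, 5): e=[-14,44,26] → .
    (1,3)@(3, 7): e=[42,4,10] → X
    (3,3)@(7, 7): e=[-14,36,34] → .
    (1,4)@(3, 9): e=[42,-4,18] → .
    (2,4)@(5, 9): e=[14,12,30] → X
    (3,4)@(7, 9): e=[-14,28,42] → .
    (2,5)@(5, 11): e=[14,4,38] → X
    (3,5)@(7, 11): e=[-14,20,50] → .
    (2,6)@(5, 13): e=[14,-4,46] → .
  covered (7 px):
    . . . . . . . .
    . . X . . . . .
    . X X . . . . .
    . X X . . . . .
    . . X . . . . .
    . . X . . . . .
    . . . . . . . .
    . . . . . . . .
T2:
  2·area = 13
  edge (16, 13)→(16, 14): d=(0,1) right/bottom  bias=-1
  edge (16, 14)→(3, 15): d=(-13,1) right/bottom  bias=-1
  edge (3, 15)→(16, 13): d=(13,-2) top-left  bias=+0
    (1,7)@(3, 15): e=[13,0,0] → .  [on edge]
  covered (0 px):
    . . . . . . . .
    . . . . . . . .
    . . . . . . . .
    . . . . . . . .
    . . . . . . . .
    . . . . . . . .
    . . . . . . . .
    . . . . . . . .
T3:
  2·area = 6  (B↔C swapped to make it positive)
  edge (13, 6)→(14, 10): d=(1,4) right/bottom  bias=-1
  edge (14, 10)→(11, 4): d=(-3,-6) top-left  bias=+0
  edge (11, 4)→(13, 6): d=(2,2) right/bottom  bias=-1
    (6,3)@(13, 7): e=[1,3,2] → X
    (7,3)@(15, 7): e=[-7,15,-2] → .
    (6,4)@(13, 9): e=[3,-3,6] → .
  covered (1 px):
    . . . . . . . .
    . . . . . . . .
    . . . . . . . .
    . . . . . . X .
    . . . . . . . .
    . . . . . . . .
    . . . . . . . .
    . . . . . . . .
T4:
  2·area = 72  (B↔C swapped to make it positive)
  edge (2, 12)→(8, 8): d=(6,-4) top-left  bias=+0
  edge (8, 8)→(14, 16): d=(6,8) right/bottom  bias=-1
  edge (14, 16)→(2, 12): d=(-12,-4) top-left  bias=+0
    (3,4)@(7, 9): e=[2,14,56] → X
    (4,4)@(9, 9): e=[10,-2,64] → .
    (2,5)@(5, 11): e=[6,42,24] → X
    (4,5)@(9, 11): e=[22,10,40] → X
    (5,5)@(11, 11): e=[30,-6,48] → .
    (2,6)@(5, 13): e=[18,54,0] → X  [on edge]
    (5,6)@(11, 13): e=[42,6,24] → X
    (6,6)@(13, 13): e=[50,-10,32] → .
    (2,7)@(5, 15): e=[30,66,-24] → .
    (3,7)@(7, 15): e=[38,50,-16] → .
    (4,7)@(9, 15): e=[46,34,-8] → .
    (5,7)@(11, 15): e=[54,18,0] → X  [on edge]
  covered (10 px):
    . . . . . . . .
    . . . . . . . .
    . . . . . . . .
    . . . . . . . .
    . . . X . . . .
    . . X X X . . .
    . . X X X X . .
    . . . . . X X .

Result: 25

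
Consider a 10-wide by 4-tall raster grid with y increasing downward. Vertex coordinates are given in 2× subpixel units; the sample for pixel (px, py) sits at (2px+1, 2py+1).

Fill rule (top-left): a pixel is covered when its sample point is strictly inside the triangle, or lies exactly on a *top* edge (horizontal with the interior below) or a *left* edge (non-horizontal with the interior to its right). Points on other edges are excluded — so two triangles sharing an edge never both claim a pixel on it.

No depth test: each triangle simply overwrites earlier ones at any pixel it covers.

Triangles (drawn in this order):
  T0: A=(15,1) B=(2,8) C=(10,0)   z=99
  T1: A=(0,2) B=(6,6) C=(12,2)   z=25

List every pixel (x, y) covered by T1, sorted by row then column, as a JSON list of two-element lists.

T0:
  2·area = 48
  edge (15, 1)→(2, 8): d=(-13,7) right/bottom  bias=-1
  edge (2, 8)→(10, 0): d=(8,-8) top-left  bias=+0
  edge (10, 0)→(15, 1): d=(5,1) right/bottom  bias=-1
    (4,0)@(9, 1): e=[42,0,6] → █  [on edge]
    (5,0)@(11, 1): e=[28,16,4] → █
    (6,0)@(13, 1): e=[14,32,2] → █
    (7,0)@(15, 1): e=[0,48,0] → ·  [on edge]
    (3,1)@(7, 3): e=[30,0,18] → █  [on edge]
    (6,1)@(13, 3): e=[-12,48,12] → ·
    (2,2)@(5, 5): e=[18,0,30] → █  [on edge]
    (4,2)@(9, 5): e=[-10,32,26] → ·
    (5,2)@(11, 5): e=[-24,48,24] → ·
    (1,3)@(3, 7): e=[6,0,42] → █  [on edge]
    (2,3)@(5, 7): e=[-8,16,40] → ·
    (3,3)@(7, 7): e=[-22,32,38] → ·
  covered (9 px):
    · · · · █ █ █ · · ·
    · · · █ █ █ · · · ·
    · · █ █ · · · · · ·
    · █ · · · · · · · ·
T1:
  2·area = 48  (B↔C swapped to make it positive)
  edge (0, 2)→(12, 2): d=(12,0) top-left  bias=+0
  edge (12, 2)→(6, 6): d=(-6,4) right/bottom  bias=-1
  edge (6, 6)→(0, 2): d=(-6,-4) top-left  bias=+0
    (1,1)@(3, 3): e=[12,30,6] → █
    (2,1)@(5, 3): e=[12,22,14] → █
    (3,1)@(7, 3): e=[12,14,22] → █
    (4,1)@(9, 3): e=[12,6,30] → █
    (5,1)@(11, 3): e=[12,-2,38] → ·
    (1,2)@(3, 5): e=[36,18,-6] → ·
    (2,2)@(5, 5): e=[36,10,2] → █
    (4,2)@(9, 5): e=[36,-6,18] → ·
    (2,3)@(5, 7): e=[60,-2,-10] → ·
    (3,3)@(7, 7): e=[60,-10,-2] → ·
  covered (6 px):
    · · · · · · · · · ·
    · █ █ █ █ · · · · ·
    · · █ █ · · · · · ·
    · · · · · · · · · ·

Answer: [[1,1],[2,1],[3,1],[4,1],[2,2],[3,2]]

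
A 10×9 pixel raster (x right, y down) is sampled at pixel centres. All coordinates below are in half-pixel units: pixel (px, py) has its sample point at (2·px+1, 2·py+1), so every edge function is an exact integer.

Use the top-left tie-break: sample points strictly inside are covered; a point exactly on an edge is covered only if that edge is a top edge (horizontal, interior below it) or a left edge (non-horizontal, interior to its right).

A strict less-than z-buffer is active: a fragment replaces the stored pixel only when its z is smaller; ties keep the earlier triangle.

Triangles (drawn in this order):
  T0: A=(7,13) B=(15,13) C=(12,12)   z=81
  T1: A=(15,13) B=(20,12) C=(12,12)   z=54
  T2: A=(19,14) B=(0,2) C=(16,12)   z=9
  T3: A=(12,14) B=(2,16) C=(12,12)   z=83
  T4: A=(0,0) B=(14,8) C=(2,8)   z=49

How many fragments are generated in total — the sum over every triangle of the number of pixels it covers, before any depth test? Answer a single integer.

T0:
  2·area = 8  (B↔C swapped to make it positive)
  edge (7, 13)→(12, 12): d=(5,-1) top-left  bias=+0
  edge (12, 12)→(15, 13): d=(3,1) right/bottom  bias=-1
  edge (15, 13)→(7, 13): d=(-8,0) right/bottom  bias=-1
    (1,4)@(3, 9): e=[-24,0,32] → .  [on edge]
    (4,5)@(9, 11): e=[-8,0,16] → .  [on edge]
    (8,5)@(17, 11): e=[0,-8,16] → .  [on edge]
    (0,6)@(1, 13): e=[-6,14,0] → .  [on edge]
    (1,6)@(3, 13): e=[-4,12,0] → .  [on edge]
    (2,6)@(5, 13): e=[-2,10,0] → .  [on edge]
    (3,6)@(7, 13): e=[0,8,0] → .  [on edge]
    (4,6)@(9, 13): e=[2,6,0] → .  [on edge]
    (5,6)@(11, 13): e=[4,4,0] → .  [on edge]
    (6,6)@(13, 13): e=[6,2,0] → .  [on edge]
    (7,6)@(15, 13): e=[8,0,0] → .  [on edge]
    (8,6)@(17, 13): e=[10,-2,0] → .  [on edge]
    (9,6)@(19, 13): e=[12,-4,0] → .  [on edge]
  covered (0 px):
    . . . . . . . . . .
    . . . . . . . . . .
    . . . . . . . . . .
    . . . . . . . . . .
    . . . . . . . . . .
    . . . . . . . . . .
    . . . . . . . . . .
    . . . . . . . . . .
    . . . . . . . . . .
T1:
  2·area = 8  (B↔C swapped to make it positive)
  edge (15, 13)→(12, 12): d=(-3,-1) top-left  bias=+0
  edge (12, 12)→(20, 12): d=(8,0) top-left  bias=+0
  edge (20, 12)→(15, 13): d=(-5,1) right/bottom  bias=-1
    (1,4)@(3, 9): e=[0,-24,32] → .  [on edge]
    (4,5)@(9, 11): e=[0,-8,16] → .  [on edge]
    (7,6)@(15, 13): e=[0,8,0] → .  [on edge]
    (2,7)@(5, 15): e=[-16,24,0] → .  [on edge]
  covered (0 px):
    . . . . . . . . . .
    . . . . . . . . . .
    . . . . . . . . . .
    . . . . . . . . . .
    . . . . . . . . . .
    . . . . . . . . . .
    . . . . . . . . . .
    . . . . . . . . . .
    . . . . . . . . . .
T2:
  2·area = 2
  edge (19, 14)→(0, 2): d=(-19,-12) top-left  bias=+0
  edge (0, 2)→(16, 12): d=(16,10) right/bottom  bias=-1
  edge (16, 12)→(19, 14): d=(3,2) right/bottom  bias=-1
  covered (0 px):
    . . . . . . . . . .
    . . . . . . . . . .
    . . . . . . . . . .
    . . . . . . . . . .
    . . . . . . . . . .
    . . . . . . . . . .
    . . . . . . . . . .
    . . . . . . . . . .
    . . . . . . . . . .
T3:
  2·area = 20
  edge (12, 14)→(2, 16): d=(-10,2) right/bottom  bias=-1
  edge (2, 16)→(12, 12): d=(10,-4) top-left  bias=+0
  edge (12, 12)→(12, 14): d=(0,2) right/bottom  bias=-1
    (5,6)@(11, 13): e=[12,6,2] → X
    (6,6)@(13, 13): e=[8,14,-2] → .
    (8,6)@(17, 13): e=[0,30,-10] → .  [on edge]
    (2,7)@(5, 15): e=[4,2,14] → X
    (3,7)@(7, 15): e=[0,10,10] → .  [on edge]
    (5,7)@(11, 15): e=[-8,26,2] → .
    (2,8)@(5, 17): e=[-16,22,14] → .
  covered (2 px):
    . . . . . . . . . .
    . . . . . . . . . .
    . . . . . . . . . .
    . . . . . . . . . .
    . . . . . . . . . .
    . . . . . . . . . .
    . . . . . X . . . .
    . . X . . . . . . .
    . . . . . . . . . .
T4:
  2·area = 96
  edge (0, 0)→(14, 8): d=(14,8) right/bottom  bias=-1
  edge (14, 8)→(2, 8): d=(-12,0) right/bottom  bias=-1
  edge (2, 8)→(0, 0): d=(-2,-8) top-left  bias=+0
    (0,0)@(1, 1): e=[6,84,6] → X
    (1,0)@(3, 1): e=[-10,84,22] → .
    (0,1)@(1, 3): e=[34,60,2] → X
    (1,1)@(3, 3): e=[18,60,18] → X
    (2,1)@(5, 3): e=[2,60,34] → X
    (3,1)@(7, 3): e=[-14,60,50] → .
    (0,2)@(1, 5): e=[62,36,-2] → .
    (1,2)@(3, 5): e=[46,36,14] → X
    (3,2)@(7, 5): e=[14,36,46] → X
    (4,2)@(9, 5): e=[-2,36,62] → .
    (1,3)@(3, 7): e=[74,12,10] → X
    (4,3)@(9, 7): e=[26,12,58] → X
  covered (12 px):
    X . . . . . . . . .
    X X X . . . . . . .
    . X X X . . . . . .
    . X X X X X . . . .
    . . . . . . . . . .
    . . . . . . . . . .
    . . . . . . . . . .
    . . . . . . . . . .
    . . . . . . . . . .

Final: 14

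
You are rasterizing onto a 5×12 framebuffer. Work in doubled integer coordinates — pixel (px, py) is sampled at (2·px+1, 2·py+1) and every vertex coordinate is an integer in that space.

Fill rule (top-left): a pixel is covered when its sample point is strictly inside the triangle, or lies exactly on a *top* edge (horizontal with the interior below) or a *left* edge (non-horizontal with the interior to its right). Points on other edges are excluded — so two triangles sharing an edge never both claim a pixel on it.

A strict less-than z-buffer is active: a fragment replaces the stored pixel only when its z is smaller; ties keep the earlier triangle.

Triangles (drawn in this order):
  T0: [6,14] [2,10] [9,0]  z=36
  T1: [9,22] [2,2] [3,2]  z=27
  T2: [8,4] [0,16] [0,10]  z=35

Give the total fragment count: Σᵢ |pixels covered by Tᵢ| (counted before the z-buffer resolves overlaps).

T0:
  2·area = 68
  edge (6, 14)→(2, 10): d=(-4,-4) top-left  bias=+0
  edge (2, 10)→(9, 0): d=(7,-10) top-left  bias=+0
  edge (9, 0)→(6, 14): d=(-3,14) right/bottom  bias=-1
    (3,1)@(7, 3): e=[48,1,19] → X
    (4,1)@(9, 3): e=[56,21,-9] → .
    (3,2)@(7, 5): e=[40,15,13] → X
    (4,2)@(9, 5): e=[48,35,-15] → .
    (2,3)@(5, 7): e=[24,9,35] → X
    (4,3)@(9, 7): e=[40,49,-21] → .
    (0,4)@(1, 9): e=[0,-17,85] → .  [on edge]
    (1,4)@(3, 9): e=[8,3,57] → X
    (4,4)@(9, 9): e=[32,63,-27] → .
    (1,5)@(3, 11): e=[0,17,51] → X  [on edge]
    (3,5)@(7, 11): e=[16,57,-5] → .
    (1,6)@(3, 13): e=[-8,31,45] → .
    (2,6)@(5, 13): e=[0,51,17] → X  [on edge]
    (3,7)@(7, 15): e=[0,85,-17] → .  [on edge]
    (4,8)@(9, 17): e=[0,119,-51] → .  [on edge]
  covered (10 px):
    . . . . .
    . . . X .
    . . . X .
    . . X X .
    . X X X .
    . X X . .
    . . X . .
    . . . . .
    . . . . .
    . . . . .
    . . . . .
    . . . . .
T1:
  2·area = 20
  edge (9, 22)→(2, 2): d=(-7,-20) top-left  bias=+0
  edge (2, 2)→(3, 2): d=(1,0) top-left  bias=+0
  edge (3, 2)→(9, 22): d=(6,20) right/bottom  bias=-1
    (1,1)@(3, 3): e=[13,1,6] → X
    (2,1)@(5, 3): e=[53,1,-34] → .
    (1,2)@(3, 5): e=[-1,3,18] → .
    (2,4)@(5, 9): e=[11,7,2] → X
    (3,4)@(7, 9): e=[51,7,-38] → .
    (2,5)@(5, 11): e=[-3,9,14] → .
  covered (2 px):
    . . . . .
    . X . . .
    . . . . .
    . . . . .
    . . X . .
    . . . . .
    . . . . .
    . . . . .
    . . . . .
    . . . . .
    . . . . .
    . . . . .
T2:
  2·area = 48
  edge (8, 4)→(0, 16): d=(-8,12) right/bottom  bias=-1
  edge (0, 16)→(0, 10): d=(0,-6) top-left  bias=+0
  edge (0, 10)→(8, 4): d=(8,-6) top-left  bias=+0
    (3,2)@(7, 5): e=[4,42,2] → X
    (4,2)@(9, 5): e=[-20,54,14] → .
    (2,3)@(5, 7): e=[12,30,6] → X
    (3,3)@(7, 7): e=[-12,42,18] → .
    (1,4)@(3, 9): e=[20,18,10] → X
    (2,4)@(5, 9): e=[-4,30,22] → .
    (0,5)@(1, 11): e=[28,6,14] → X
    (2,5)@(5, 11): e=[-20,30,38] → .
    (0,6)@(1, 13): e=[12,6,30] → X
    (1,6)@(3, 13): e=[-12,18,42] → .
    (0,7)@(1, 15): e=[-4,6,46] → .
  covered (6 px):
    . . . . .
    . . . . .
    . . . X .
    . . X . .
    . X . . .
    X X . . .
    X . . . .
    . . . . .
    . . . . .
    . . . . .
    . . . . .
    . . . . .

Final: 18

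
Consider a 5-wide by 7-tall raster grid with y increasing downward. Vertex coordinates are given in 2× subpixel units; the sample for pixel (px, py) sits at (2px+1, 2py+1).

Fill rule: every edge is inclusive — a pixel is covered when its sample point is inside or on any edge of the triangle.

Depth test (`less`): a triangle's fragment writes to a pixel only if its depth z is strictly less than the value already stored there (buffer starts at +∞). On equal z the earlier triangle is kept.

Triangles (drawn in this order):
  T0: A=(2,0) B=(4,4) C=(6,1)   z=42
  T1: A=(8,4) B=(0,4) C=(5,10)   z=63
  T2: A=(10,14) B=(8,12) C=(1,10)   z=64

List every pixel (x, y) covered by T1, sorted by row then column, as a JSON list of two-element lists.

T0:
  2·area = 14  (B↔C swapped to make it positive)
  edge (2, 0)→(6, 1): d=(4,1) inclusive
  edge (6, 1)→(4, 4): d=(-2,3) inclusive
  edge (4, 4)→(2, 0): d=(-2,-4) inclusive
    (1,0)@(3, 1): e=[3,9,2] → X
    (2,0)@(5, 1): e=[1,3,10] → X
    (3,0)@(7, 1): e=[-1,-3,18] → .
    (1,1)@(3, 3): e=[11,5,-2] → .
    (2,1)@(5, 3): e=[9,-1,6] → .
  covered (2 px):
    . X X . .
    . . . . .
    . . . . .
    . . . . .
    . . . . .
    . . . . .
    . . . . .
T1:
  2·area = 48  (B↔C swapped to make it positive)
  edge (8, 4)→(5, 10): d=(-3,6) inclusive
  edge (5, 10)→(0, 4): d=(-5,-6) inclusive
  edge (0, 4)→(8, 4): d=(8,0) inclusive
    (0,2)@(1, 5): e=[39,1,8] → X
    (1,2)@(3, 5): e=[27,13,8] → X
    (2,2)@(5, 5): e=[15,25,8] → X
    (3,2)@(7, 5): e=[3,37,8] → X
    (4,2)@(9, 5): e=[-9,49,8] → .
    (0,3)@(1, 7): e=[33,-9,24] → .
    (1,3)@(3, 7): e=[21,3,24] → X
    (3,3)@(7, 7): e=[-3,27,24] → .
    (1,4)@(3, 9): e=[15,-7,40] → .
    (2,4)@(5, 9): e=[3,5,40] → X
    (3,4)@(7, 9): e=[-9,17,40] → .
    (2,5)@(5, 11): e=[-3,-5,56] → .
  covered (7 px):
    . . . . .
    . . . . .
    X X X X .
    . X X . .
    . . X . .
    . . . . .
    . . . . .
T2:
  2·area = 10  (B↔C swapped to make it positive)
  edge (10, 14)→(1, 10): d=(-9,-4) inclusive
  edge (1, 10)→(8, 12): d=(7,2) inclusive
  edge (8, 12)→(10, 14): d=(2,2) inclusive
    (0,2)@(1, 5): e=[45,-35,0] → .  [on edge]
    (1,3)@(3, 7): e=[35,-25,0] → .  [on edge]
    (2,4)@(5, 9): e=[25,-15,0] → .  [on edge]
    (3,5)@(7, 11): e=[15,-5,0] → .  [on edge]
    (4,6)@(9, 13): e=[5,5,0] → X  [on edge]
  covered (1 px):
    . . . . .
    . . . . .
    . . . . .
    . . . . .
    . . . . .
    . . . . .
    . . . . X

Final: [[0,2],[1,2],[2,2],[3,2],[1,3],[2,3],[2,4]]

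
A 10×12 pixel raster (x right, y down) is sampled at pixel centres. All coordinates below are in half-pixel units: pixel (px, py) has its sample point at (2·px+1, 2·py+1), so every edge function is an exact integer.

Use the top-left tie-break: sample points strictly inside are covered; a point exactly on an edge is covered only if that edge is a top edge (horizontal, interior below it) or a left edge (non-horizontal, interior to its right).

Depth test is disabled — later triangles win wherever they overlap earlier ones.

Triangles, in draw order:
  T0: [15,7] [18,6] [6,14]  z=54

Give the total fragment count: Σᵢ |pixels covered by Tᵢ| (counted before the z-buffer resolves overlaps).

T0:
  2·area = 12
  edge (15, 7)→(18, 6): d=(3,-1) top-left  bias=+0
  edge (18, 6)→(6, 14): d=(-12,8) right/bottom  bias=-1
  edge (6, 14)→(15, 7): d=(9,-7) top-left  bias=+0
    (7,3)@(15, 7): e=[0,12,0] → #  [on edge]
    (8,3)@(17, 7): e=[2,-4,14] → ·
    (4,4)@(9, 9): e=[0,36,-24] → ·  [on edge]
    (6,4)@(13, 9): e=[4,4,4] → #
    (7,4)@(15, 9): e=[6,-12,18] → ·
    (1,5)@(3, 11): e=[0,60,-48] → ·  [on edge]
    (6,5)@(13, 11): e=[10,-20,22] → ·
  covered (2 px):
    · · · · · · · · · ·
    · · · · · · · · · ·
    · · · · · · · · · ·
    · · · · · · · # · ·
    · · · · · · # · · ·
    · · · · · · · · · ·
    · · · · · · · · · ·
    · · · · · · · · · ·
    · · · · · · · · · ·
    · · · · · · · · · ·
    · · · · · · · · · ·
    · · · · · · · · · ·

Answer: 2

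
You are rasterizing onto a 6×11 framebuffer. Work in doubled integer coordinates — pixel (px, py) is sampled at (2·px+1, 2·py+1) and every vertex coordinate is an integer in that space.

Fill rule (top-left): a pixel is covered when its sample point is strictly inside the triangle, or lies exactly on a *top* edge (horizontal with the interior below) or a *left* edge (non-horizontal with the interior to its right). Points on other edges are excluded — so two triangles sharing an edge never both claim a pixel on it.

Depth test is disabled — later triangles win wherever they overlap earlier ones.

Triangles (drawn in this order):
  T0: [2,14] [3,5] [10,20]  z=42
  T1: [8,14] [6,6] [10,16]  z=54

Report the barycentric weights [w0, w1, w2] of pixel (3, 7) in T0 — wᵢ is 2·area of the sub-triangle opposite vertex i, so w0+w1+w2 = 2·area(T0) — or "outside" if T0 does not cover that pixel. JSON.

T0:
  2·area = 78
  edge (2, 14)→(3, 5): d=(1,-9) top-left  bias=+0
  edge (3, 5)→(10, 20): d=(7,15) right/bottom  bias=-1
  edge (10, 20)→(2, 14): d=(-8,-6) top-left  bias=+0
    (1,2)@(3, 5): e=[0,0,78] → ·  [on edge]
    (1,3)@(3, 7): e=[2,14,62] → #
    (2,3)@(5, 7): e=[20,-16,74] → ·
    (1,4)@(3, 9): e=[4,28,46] → #
    (2,4)@(5, 9): e=[22,-2,58] → ·
    (1,5)@(3, 11): e=[6,42,30] → #
    (2,5)@(5, 11): e=[24,12,42] → #
    (3,5)@(7, 11): e=[42,-18,54] → ·
    (1,6)@(3, 13): e=[8,56,14] → #
    (3,6)@(7, 13): e=[44,-4,38] → ·
    (1,7)@(3, 15): e=[10,70,-2] → ·
    (2,7)@(5, 15): e=[28,40,10] → #
  covered (10 px):
    · · · · · ·
    · · · · · ·
    · · · · · ·
    · # · · · ·
    · # · · · ·
    · # # · · ·
    · # # · · ·
    · · # # · ·
    · · · # · ·
    · · · · # ·
    · · · · · ·
T1:
  2·area = 12
  edge (8, 14)→(6, 6): d=(-2,-8) top-left  bias=+0
  edge (6, 6)→(10, 16): d=(4,10) right/bottom  bias=-1
  edge (10, 16)→(8, 14): d=(-2,-2) top-left  bias=+0
    (0,3)@(1, 7): e=[-42,54,0] → ·  [on edge]
    (1,4)@(3, 9): e=[-30,42,0] → ·  [on edge]
    (3,4)@(7, 9): e=[2,2,8] → #
    (4,4)@(9, 9): e=[18,-18,12] → ·
    (2,5)@(5, 11): e=[-18,30,0] → ·  [on edge]
    (3,5)@(7, 11): e=[-2,10,4] → ·
    (3,6)@(7, 13): e=[-6,18,0] → ·  [on edge]
    (4,7)@(9, 15): e=[6,6,0] → #  [on edge]
    (5,7)@(11, 15): e=[22,-14,4] → ·
    (4,8)@(9, 17): e=[2,14,-4] → ·
    (5,8)@(11, 17): e=[18,-6,0] → ·  [on edge]
  covered (2 px):
    · · · · · ·
    · · · · · ·
    · · · · · ·
    · · · · · ·
    · · · # · ·
    · · · · · ·
    · · · · · ·
    · · · · # ·
    · · · · · ·
    · · · · · ·
    · · · · · ·

Answer: [10,22,46]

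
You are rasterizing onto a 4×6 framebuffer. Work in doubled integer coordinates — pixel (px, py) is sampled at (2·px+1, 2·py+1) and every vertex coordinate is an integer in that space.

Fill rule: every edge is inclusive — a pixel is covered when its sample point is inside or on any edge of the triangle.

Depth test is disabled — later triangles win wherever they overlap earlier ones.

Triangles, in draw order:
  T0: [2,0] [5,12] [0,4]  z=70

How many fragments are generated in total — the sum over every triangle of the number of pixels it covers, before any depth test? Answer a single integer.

T0:
  2·area = 36
  edge (2, 0)→(5, 12): d=(3,12) inclusive
  edge (5, 12)→(0, 4): d=(-5,-8) inclusive
  edge (0, 4)→(2, 0): d=(2,-4) inclusive
    (0,1)@(1, 3): e=[21,13,2] → X
    (1,1)@(3, 3): e=[-3,29,10] → .
    (0,2)@(1, 5): e=[27,3,6] → X
    (1,2)@(3, 5): e=[3,19,14] → X
    (2,2)@(5, 5): e=[-21,35,22] → .
    (0,3)@(1, 7): e=[33,-7,10] → .
    (1,3)@(3, 7): e=[9,9,18] → X
    (2,3)@(5, 7): e=[-15,25,26] → .
    (1,4)@(3, 9): e=[15,-1,22] → .
  covered (4 px):
    . . . .
    X . . .
    X X . .
    . X . .
    . . . .
    . . . .

Result: 4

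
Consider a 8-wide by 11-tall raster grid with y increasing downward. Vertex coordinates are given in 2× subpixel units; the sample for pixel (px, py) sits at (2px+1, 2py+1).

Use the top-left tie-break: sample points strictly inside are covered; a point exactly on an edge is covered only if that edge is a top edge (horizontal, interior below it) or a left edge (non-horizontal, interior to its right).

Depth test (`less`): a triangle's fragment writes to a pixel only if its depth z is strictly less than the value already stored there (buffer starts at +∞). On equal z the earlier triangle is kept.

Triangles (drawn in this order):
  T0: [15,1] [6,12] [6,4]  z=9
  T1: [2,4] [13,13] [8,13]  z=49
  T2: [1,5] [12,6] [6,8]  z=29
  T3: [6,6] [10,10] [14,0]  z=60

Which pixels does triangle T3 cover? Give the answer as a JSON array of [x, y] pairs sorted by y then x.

T0:
  2·area = 72
  edge (15, 1)→(6, 12): d=(-9,11) right/bottom  bias=-1
  edge (6, 12)→(6, 4): d=(0,-8) top-left  bias=+0
  edge (6, 4)→(15, 1): d=(9,-3) top-left  bias=+0
    (7,0)@(15, 1): e=[0,72,0] → ·  [on edge]
    (4,1)@(9, 3): e=[48,24,0] → #  [on edge]
    (5,1)@(11, 3): e=[26,40,6] → #
    (6,1)@(13, 3): e=[4,56,12] → #
    (7,1)@(15, 3): e=[-18,72,18] → ·
    (1,2)@(3, 5): e=[96,-24,0] → ·  [on edge]
    (3,2)@(7, 5): e=[52,8,12] → #
    (6,2)@(13, 5): e=[-14,56,30] → ·
    (3,3)@(7, 7): e=[34,8,30] → #
    (5,3)@(11, 7): e=[-10,40,42] → ·
    (3,4)@(7, 9): e=[16,8,48] → #
    (4,4)@(9, 9): e=[-6,24,54] → ·
  covered (9 px):
    · · · · · · · ·
    · · · · # # # ·
    · · · # # # · ·
    · · · # # · · ·
    · · · # · · · ·
    · · · · · · · ·
    · · · · · · · ·
    · · · · · · · ·
    · · · · · · · ·
    · · · · · · · ·
    · · · · · · · ·
T1:
  2·area = 45
  edge (2, 4)→(13, 13): d=(11,9) right/bottom  bias=-1
  edge (13, 13)→(8, 13): d=(-5,0) right/bottom  bias=-1
  edge (8, 13)→(2, 4): d=(-6,-9) top-left  bias=+0
    (1,2)@(3, 5): e=[2,40,3] → #
    (2,2)@(5, 5): e=[-16,40,21] → ·
    (1,3)@(3, 7): e=[24,30,-9] → ·
    (2,3)@(5, 7): e=[6,30,9] → #
    (3,3)@(7, 7): e=[-12,30,27] → ·
    (2,4)@(5, 9): e=[28,20,-3] → ·
    (3,4)@(7, 9): e=[10,20,15] → #
    (4,4)@(9, 9): e=[-8,20,33] → ·
    (3,5)@(7, 11): e=[32,10,3] → #
    (4,5)@(9, 11): e=[14,10,21] → #
    (5,5)@(11, 11): e=[-4,10,39] → ·
    (0,6)@(1, 13): e=[108,0,-63] → ·  [on edge]
    (1,6)@(3, 13): e=[90,0,-45] → ·  [on edge]
    (2,6)@(5, 13): e=[72,0,-27] → ·  [on edge]
    (3,6)@(7, 13): e=[54,0,-9] → ·  [on edge]
    (4,6)@(9, 13): e=[36,0,9] → ·  [on edge]
    (5,6)@(11, 13): e=[18,0,27] → ·  [on edge]
    (6,6)@(13, 13): e=[0,0,45] → ·  [on edge]
    (7,6)@(15, 13): e=[-18,0,63] → ·  [on edge]
  covered (5 px):
    · · · · · · · ·
    · · · · · · · ·
    · # · · · · · ·
    · · # · · · · ·
    · · · # · · · ·
    · · · # # · · ·
    · · · · · · · ·
    · · · · · · · ·
    · · · · · · · ·
    · · · · · · · ·
    · · · · · · · ·
T2:
  2·area = 28
  edge (1, 5)→(12, 6): d=(11,1) right/bottom  bias=-1
  edge (12, 6)→(6, 8): d=(-6,2) right/bottom  bias=-1
  edge (6, 8)→(1, 5): d=(-5,-3) top-left  bias=+0
    (0,2)@(1, 5): e=[0,28,0] → ·  [on edge]
    (7,2)@(15, 5): e=[-14,0,42] → ·  [on edge]
    (2,3)@(5, 7): e=[18,8,2] → #
    (3,3)@(7, 7): e=[16,4,8] → #
    (4,3)@(9, 7): e=[14,0,14] → ·  [on edge]
    (1,4)@(3, 9): e=[42,0,-14] → ·  [on edge]
    (2,4)@(5, 9): e=[40,-4,-8] → ·
    (3,4)@(7, 9): e=[38,-8,-2] → ·
    (5,5)@(11, 11): e=[56,-28,0] → ·  [on edge]
  covered (2 px):
    · · · · · · · ·
    · · · · · · · ·
    · · · · · · · ·
    · · # # · · · ·
    · · · · · · · ·
    · · · · · · · ·
    · · · · · · · ·
    · · · · · · · ·
    · · · · · · · ·
    · · · · · · · ·
    · · · · · · · ·
T3:
  2·area = 56  (B↔C swapped to make it positive)
  edge (6, 6)→(14, 0): d=(8,-6) top-left  bias=+0
  edge (14, 0)→(10, 10): d=(-4,10) right/bottom  bias=-1
  edge (10, 10)→(6, 6): d=(-4,-4) top-left  bias=+0
    (0,0)@(1, 1): e=[-70,126,0] → ·  [on edge]
    (6,0)@(13, 1): e=[2,6,48] → #
    (7,0)@(15, 1): e=[14,-14,56] → ·
    (1,1)@(3, 3): e=[-42,98,0] → ·  [on edge]
    (5,1)@(11, 3): e=[6,18,32] → #
    (6,1)@(13, 3): e=[18,-2,40] → ·
    (2,2)@(5, 5): e=[-14,70,0] → ·  [on edge]
    (4,2)@(9, 5): e=[10,30,16] → #
    (6,2)@(13, 5): e=[34,-10,32] → ·
    (3,3)@(7, 7): e=[14,42,0] → #  [on edge]
    (6,3)@(13, 7): e=[50,-18,24] → ·
    (3,4)@(7, 9): e=[30,34,-8] → ·
    (4,4)@(9, 9): e=[42,14,0] → #  [on edge]
    (5,5)@(11, 11): e=[70,-14,0] → ·  [on edge]
    (6,6)@(13, 13): e=[98,-42,0] → ·  [on edge]
    (7,7)@(15, 15): e=[126,-70,0] → ·  [on edge]
  covered (8 px):
    · · · · · · # ·
    · · · · · # · ·
    · · · · # # · ·
    · · · # # # · ·
    · · · · # · · ·
    · · · · · · · ·
    · · · · · · · ·
    · · · · · · · ·
    · · · · · · · ·
    · · · · · · · ·
    · · · · · · · ·

Answer: [[6,0],[5,1],[4,2],[5,2],[3,3],[4,3],[5,3],[4,4]]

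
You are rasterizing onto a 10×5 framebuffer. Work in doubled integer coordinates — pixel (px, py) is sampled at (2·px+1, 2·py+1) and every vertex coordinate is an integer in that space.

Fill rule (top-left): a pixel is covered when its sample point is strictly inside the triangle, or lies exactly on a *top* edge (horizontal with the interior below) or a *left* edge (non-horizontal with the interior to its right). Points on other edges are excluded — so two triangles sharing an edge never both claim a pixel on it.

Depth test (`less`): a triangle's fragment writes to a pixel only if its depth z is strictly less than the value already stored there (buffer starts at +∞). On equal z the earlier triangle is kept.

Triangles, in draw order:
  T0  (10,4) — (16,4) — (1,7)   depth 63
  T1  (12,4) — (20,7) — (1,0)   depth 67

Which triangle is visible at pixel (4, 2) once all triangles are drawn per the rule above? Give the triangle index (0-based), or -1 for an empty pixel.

T0:
  2·area = 18
  edge (10, 4)→(16, 4): d=(6,0) top-left  bias=+0
  edge (16, 4)→(1, 7): d=(-15,3) right/bottom  bias=-1
  edge (1, 7)→(10, 4): d=(9,-3) top-left  bias=+0
    (9,0)@(19, 1): e=[-18,36,0] → ·  [on edge]
    (6,1)@(13, 3): e=[-6,24,0] → ·  [on edge]
    (3,2)@(7, 5): e=[6,12,0] → █  [on edge]
    (4,2)@(9, 5): e=[6,6,6] → █
    (5,2)@(11, 5): e=[6,0,12] → ·  [on edge]
    (0,3)@(1, 7): e=[18,0,0] → ·  [on edge]
    (3,3)@(7, 7): e=[18,-18,18] → ·
    (4,3)@(9, 7): e=[18,-24,24] → ·
  covered (2 px):
    · · · · · · · · · ·
    · · · · · · · · · ·
    · · · █ █ · · · · ·
    · · · · · · · · · ·
    · · · · · · · · · ·
T1:
  2·area = 1
  edge (12, 4)→(20, 7): d=(8,3) right/bottom  bias=-1
  edge (20, 7)→(1, 0): d=(-19,-7) top-left  bias=+0
  edge (1, 0)→(12, 4): d=(11,4) right/bottom  bias=-1
  covered (0 px):
    · · · · · · · · · ·
    · · · · · · · · · ·
    · · · · · · · · · ·
    · · · · · · · · · ·
    · · · · · · · · · ·

Z-buffer (winner per pixel, '.' = empty):
  . . . . . . . . . .
  . . . . . . . . . .
  . . . 0 0 . . . . .
  . . . . . . . . . .
  . . . . . . . . . .

Answer: 0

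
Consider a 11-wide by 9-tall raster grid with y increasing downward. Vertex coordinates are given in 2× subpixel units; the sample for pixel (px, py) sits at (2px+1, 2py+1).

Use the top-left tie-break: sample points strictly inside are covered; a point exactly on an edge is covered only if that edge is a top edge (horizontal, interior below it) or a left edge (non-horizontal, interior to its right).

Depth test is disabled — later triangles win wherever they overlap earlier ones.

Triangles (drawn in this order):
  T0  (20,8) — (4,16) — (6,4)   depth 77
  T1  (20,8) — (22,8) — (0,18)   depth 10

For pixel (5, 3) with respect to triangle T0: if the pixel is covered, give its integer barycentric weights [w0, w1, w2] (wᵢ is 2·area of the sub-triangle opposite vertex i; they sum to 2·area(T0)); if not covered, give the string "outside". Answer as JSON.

T0:
  2·area = 176
  edge (20, 8)→(4, 16): d=(-16,8) right/bottom  bias=-1
  edge (4, 16)→(6, 4): d=(2,-12) top-left  bias=+0
  edge (6, 4)→(20, 8): d=(14,4) right/bottom  bias=-1
    (3,2)@(7, 5): e=[152,14,10] → #
    (4,2)@(9, 5): e=[136,38,2] → #
    (5,2)@(11, 5): e=[120,62,-6] → ·
    (3,3)@(7, 7): e=[120,18,38] → #
    (5,3)@(11, 7): e=[88,66,22] → #
    (6,3)@(13, 7): e=[72,90,14] → #
    (7,3)@(15, 7): e=[56,114,6] → #
    (8,3)@(17, 7): e=[40,138,-2] → ·
    (3,4)@(7, 9): e=[88,22,66] → #
    (8,4)@(17, 9): e=[8,142,26] → #
    (9,4)@(19, 9): e=[-8,166,18] → ·
    (2,5)@(5, 11): e=[72,2,102] → #
  covered (22 px):
    · · · · · · · · · · ·
    · · · · · · · · · · ·
    · · · # # · · · · · ·
    · · · # # # # # · · ·
    · · · # # # # # # · ·
    · · # # # # # · · · ·
    · · # # # · · · · · ·
    · · # · · · · · · · ·
    · · · · · · · · · · ·
T1:
  2·area = 20
  edge (20, 8)→(22, 8): d=(2,0) top-left  bias=+0
  edge (22, 8)→(0, 18): d=(-22,10) right/bottom  bias=-1
  edge (0, 18)→(20, 8): d=(20,-10) top-left  bias=+0
    (9,4)@(19, 9): e=[2,8,10] → #
    (10,4)@(21, 9): e=[2,-12,30] → ·
    (7,5)@(15, 11): e=[6,4,10] → #
    (8,5)@(17, 11): e=[6,-16,30] → ·
    (9,5)@(19, 11): e=[6,-36,50] → ·
    (5,6)@(11, 13): e=[10,0,10] → ·  [on edge]
    (7,6)@(15, 13): e=[10,-40,50] → ·
  covered (2 px):
    · · · · · · · · · · ·
    · · · · · · · · · · ·
    · · · · · · · · · · ·
    · · · · · · · · · · ·
    · · · · · · · · · # ·
    · · · · · · · # · · ·
    · · · · · · · · · · ·
    · · · · · · · · · · ·
    · · · · · · · · · · ·

Answer: [66,22,88]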